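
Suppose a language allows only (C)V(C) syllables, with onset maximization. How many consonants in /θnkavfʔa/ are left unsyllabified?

3

Syllabifying with onset maximization leaves /θ/, /n/, /f/ stranded (at most one coda consonant is licensed; onsets are limited to one consonant).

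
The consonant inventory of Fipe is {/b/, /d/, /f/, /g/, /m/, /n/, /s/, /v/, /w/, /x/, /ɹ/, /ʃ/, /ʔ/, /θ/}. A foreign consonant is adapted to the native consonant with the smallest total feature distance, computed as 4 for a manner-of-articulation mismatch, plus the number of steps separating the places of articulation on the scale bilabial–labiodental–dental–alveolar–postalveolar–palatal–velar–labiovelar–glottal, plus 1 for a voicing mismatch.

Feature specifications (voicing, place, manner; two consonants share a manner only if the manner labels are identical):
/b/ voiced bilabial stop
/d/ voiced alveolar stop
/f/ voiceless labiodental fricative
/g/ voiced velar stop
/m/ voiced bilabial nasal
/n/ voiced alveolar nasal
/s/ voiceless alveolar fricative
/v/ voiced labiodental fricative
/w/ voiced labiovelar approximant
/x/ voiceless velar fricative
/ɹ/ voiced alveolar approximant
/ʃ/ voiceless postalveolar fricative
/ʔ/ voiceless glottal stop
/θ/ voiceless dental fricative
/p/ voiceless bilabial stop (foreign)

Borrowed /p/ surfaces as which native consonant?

b

/b/ is closest: same manner (stop), place distance 0 (bilabial→bilabial), voicing differs (+1); total 1. Next closest is /d/ at distance 4.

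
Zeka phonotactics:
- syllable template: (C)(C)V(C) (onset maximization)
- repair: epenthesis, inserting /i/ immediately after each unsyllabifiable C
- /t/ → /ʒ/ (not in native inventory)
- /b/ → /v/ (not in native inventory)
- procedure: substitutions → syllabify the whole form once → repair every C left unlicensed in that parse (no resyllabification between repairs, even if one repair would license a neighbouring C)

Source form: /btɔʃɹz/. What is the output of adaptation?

vʒɔʃɹizi

Substitution: /b/ → /v/, /t/ → /ʒ/, giving /vʒɔʃɹz/.
The consonants /ɹ/, /z/ cannot be parsed into a legal (C)(C)V(C) syllable (at most one coda consonant is licensed; onsets may contain at most 2 consonants).
Epenthesis after each stranded consonant: /ɹ/ → /ɹi/, /z/ → /zi/.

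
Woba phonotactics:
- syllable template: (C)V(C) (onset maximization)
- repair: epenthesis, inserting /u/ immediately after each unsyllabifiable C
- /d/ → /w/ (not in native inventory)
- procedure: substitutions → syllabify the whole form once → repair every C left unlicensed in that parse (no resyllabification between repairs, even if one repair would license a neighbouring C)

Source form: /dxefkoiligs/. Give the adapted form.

Substitution: /d/ → /w/, giving /wxefkoiligs/.
Syllabifying with onset maximization leaves /w/, /s/ stranded (at most one coda consonant is licensed; onsets are limited to one consonant).
Each unlicensed consonant becomes the onset of a new syllable: /w/ → /wu/, /s/ → /su/.

wuxefkoiligsu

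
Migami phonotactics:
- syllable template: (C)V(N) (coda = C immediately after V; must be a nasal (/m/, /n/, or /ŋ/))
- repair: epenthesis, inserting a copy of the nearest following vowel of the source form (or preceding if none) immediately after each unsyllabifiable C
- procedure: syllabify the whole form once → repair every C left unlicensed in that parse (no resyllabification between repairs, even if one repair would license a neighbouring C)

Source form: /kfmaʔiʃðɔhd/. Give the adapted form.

Syllabifying with onset maximization leaves /k/, /f/, /ʃ/, /h/, /d/ stranded (only a nasal (/m/, /n/, or /ŋ/) is licensed in coda position; onsets are limited to one consonant).
Each unlicensed consonant becomes the onset of a new syllable: /k/ → /ka/, /f/ → /fa/, /ʃ/ → /ʃɔ/, /h/ → /hɔ/, /d/ → /dɔ/.

kafamaʔiʃɔðɔhɔdɔ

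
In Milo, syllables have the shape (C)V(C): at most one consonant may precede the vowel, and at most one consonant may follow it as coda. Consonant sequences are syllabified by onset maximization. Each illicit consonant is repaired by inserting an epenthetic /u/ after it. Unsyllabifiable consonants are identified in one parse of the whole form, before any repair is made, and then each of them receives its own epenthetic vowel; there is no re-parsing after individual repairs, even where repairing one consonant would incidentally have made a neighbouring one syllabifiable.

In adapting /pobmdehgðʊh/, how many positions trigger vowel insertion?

The unsyllabifiable consonants are /m/, /g/; each receives one epenthetic vowel.

2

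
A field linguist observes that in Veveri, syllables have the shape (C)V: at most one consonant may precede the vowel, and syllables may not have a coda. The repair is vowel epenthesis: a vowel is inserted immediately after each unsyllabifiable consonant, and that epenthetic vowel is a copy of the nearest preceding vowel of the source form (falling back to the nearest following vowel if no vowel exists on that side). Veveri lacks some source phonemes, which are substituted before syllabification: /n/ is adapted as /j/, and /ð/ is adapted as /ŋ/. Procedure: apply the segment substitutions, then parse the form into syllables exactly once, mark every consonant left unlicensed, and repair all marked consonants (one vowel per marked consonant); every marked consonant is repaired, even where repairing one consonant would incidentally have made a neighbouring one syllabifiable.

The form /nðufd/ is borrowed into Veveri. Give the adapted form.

Substitution: /n/ → /j/, /ð/ → /ŋ/, giving /jŋufd/.
Syllabifying with onset maximization leaves /j/, /f/, /d/ stranded (no codas are permitted; onsets are limited to one consonant).
Epenthesis after each stranded consonant: /j/ → /ju/, /f/ → /fu/, /d/ → /du/.

juŋufudu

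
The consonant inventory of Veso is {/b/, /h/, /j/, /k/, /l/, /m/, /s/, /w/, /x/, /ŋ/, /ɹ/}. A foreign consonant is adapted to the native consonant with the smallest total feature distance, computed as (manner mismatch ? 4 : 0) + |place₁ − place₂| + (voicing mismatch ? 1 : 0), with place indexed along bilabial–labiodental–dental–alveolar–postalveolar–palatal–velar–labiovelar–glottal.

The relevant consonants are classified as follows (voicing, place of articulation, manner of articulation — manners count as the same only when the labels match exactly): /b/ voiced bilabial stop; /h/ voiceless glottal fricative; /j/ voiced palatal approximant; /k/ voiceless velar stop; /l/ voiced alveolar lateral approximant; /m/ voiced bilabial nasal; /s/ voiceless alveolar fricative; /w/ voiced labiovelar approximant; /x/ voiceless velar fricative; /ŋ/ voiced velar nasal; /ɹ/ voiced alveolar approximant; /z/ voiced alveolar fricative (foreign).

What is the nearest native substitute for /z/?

s

/s/ is closest: same manner (fricative), place distance 0 (alveolar→alveolar), voicing differs (+1); total 1. Next closest is /l/ at distance 4.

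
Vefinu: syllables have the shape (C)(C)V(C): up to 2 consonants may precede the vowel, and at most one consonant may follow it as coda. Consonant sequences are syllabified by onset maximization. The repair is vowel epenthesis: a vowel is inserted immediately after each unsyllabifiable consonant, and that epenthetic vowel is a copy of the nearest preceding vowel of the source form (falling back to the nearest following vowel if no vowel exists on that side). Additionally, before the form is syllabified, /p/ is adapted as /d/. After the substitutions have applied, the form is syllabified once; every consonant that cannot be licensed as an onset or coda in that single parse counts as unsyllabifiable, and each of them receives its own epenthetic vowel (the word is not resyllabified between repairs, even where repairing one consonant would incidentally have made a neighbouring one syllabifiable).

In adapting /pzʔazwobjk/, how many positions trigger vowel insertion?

After substitution the input is /dzʔazwobjk/.
The unsyllabifiable consonants are /d/, /j/, /k/; each receives one epenthetic vowel.

3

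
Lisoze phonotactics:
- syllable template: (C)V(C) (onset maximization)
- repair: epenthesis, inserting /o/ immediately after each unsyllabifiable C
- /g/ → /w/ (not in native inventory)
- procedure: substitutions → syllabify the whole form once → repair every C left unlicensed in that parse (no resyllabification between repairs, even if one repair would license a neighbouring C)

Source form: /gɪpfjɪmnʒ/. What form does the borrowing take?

Substitution: /g/ → /w/, giving /wɪpfjɪmnʒ/.
The consonants /f/, /n/, /ʒ/ cannot be parsed into a legal (C)V(C) syllable (at most one coda consonant is licensed; onsets are limited to one consonant).
Each unlicensed consonant becomes the onset of a new syllable: /f/ → /fo/, /n/ → /no/, /ʒ/ → /ʒo/.

wɪpfojɪmnoʒo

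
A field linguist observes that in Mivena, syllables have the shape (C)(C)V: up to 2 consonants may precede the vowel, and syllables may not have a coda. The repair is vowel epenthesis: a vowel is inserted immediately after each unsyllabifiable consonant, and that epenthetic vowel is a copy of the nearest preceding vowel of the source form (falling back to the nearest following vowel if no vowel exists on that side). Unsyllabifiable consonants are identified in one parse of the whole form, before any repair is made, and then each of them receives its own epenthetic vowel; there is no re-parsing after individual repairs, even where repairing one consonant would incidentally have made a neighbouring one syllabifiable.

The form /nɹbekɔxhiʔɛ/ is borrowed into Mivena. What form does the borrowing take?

neɹbekɔxhiʔɛ

The consonants /n/ cannot be parsed into a legal (C)(C)V syllable (no codas are permitted; onsets may contain at most 2 consonants).
Inserting the epenthetic vowel yields /n/ → /ne/.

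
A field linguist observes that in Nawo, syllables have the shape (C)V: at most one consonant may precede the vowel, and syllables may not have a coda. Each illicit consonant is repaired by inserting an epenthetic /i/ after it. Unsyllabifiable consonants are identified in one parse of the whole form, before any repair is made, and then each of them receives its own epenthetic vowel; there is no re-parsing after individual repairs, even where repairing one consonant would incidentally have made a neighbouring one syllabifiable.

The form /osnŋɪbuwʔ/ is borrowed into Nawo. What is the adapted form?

The consonants /s/, /n/, /w/, /ʔ/ cannot be parsed into a legal (C)V syllable (no codas are permitted; onsets are limited to one consonant).
Epenthesis after each stranded consonant: /s/ → /si/, /n/ → /ni/, /w/ → /wi/, /ʔ/ → /ʔi/.

osiniŋɪbuwiʔi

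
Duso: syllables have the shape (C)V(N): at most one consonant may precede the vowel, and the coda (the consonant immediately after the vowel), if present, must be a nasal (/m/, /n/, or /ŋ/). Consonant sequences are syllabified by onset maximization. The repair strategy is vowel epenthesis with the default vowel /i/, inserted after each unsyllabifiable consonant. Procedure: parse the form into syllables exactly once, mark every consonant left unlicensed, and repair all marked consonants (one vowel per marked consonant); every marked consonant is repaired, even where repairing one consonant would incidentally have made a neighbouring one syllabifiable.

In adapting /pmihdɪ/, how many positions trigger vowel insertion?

2

The unsyllabifiable consonants are /p/, /h/; each receives one epenthetic vowel.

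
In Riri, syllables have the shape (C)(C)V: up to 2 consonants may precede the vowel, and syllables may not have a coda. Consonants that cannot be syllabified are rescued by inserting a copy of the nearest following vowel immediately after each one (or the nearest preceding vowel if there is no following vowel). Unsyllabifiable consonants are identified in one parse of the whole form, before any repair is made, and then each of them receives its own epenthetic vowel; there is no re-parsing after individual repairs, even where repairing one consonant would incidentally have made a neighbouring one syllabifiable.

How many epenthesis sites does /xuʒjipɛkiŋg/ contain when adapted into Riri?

The unsyllabifiable consonants are /ŋ/, /g/; each receives one epenthetic vowel.

2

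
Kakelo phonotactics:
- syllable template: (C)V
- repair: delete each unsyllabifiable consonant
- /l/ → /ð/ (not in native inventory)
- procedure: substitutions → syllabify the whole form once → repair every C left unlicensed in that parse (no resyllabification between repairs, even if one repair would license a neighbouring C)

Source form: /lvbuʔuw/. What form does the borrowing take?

buʔu

Substitution: /l/ → /ð/, giving /ðvbuʔuw/.
Syllabifying with onset maximization leaves /ð/, /v/, /w/ stranded (no codas are permitted; onsets are limited to one consonant).
Deleting the stranded consonants removes /ð/, /v/, /w/.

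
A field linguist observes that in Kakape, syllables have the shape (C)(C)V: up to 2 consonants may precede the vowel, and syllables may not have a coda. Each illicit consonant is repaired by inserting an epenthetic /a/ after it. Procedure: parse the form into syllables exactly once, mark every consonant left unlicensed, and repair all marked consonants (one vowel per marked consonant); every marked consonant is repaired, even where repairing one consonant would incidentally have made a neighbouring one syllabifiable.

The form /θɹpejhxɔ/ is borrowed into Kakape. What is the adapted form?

θaɹpejahxɔ

The consonants /θ/, /j/ cannot be parsed into a legal (C)(C)V syllable (no codas are permitted; onsets may contain at most 2 consonants).
Each unlicensed consonant becomes the onset of a new syllable: /θ/ → /θa/, /j/ → /ja/.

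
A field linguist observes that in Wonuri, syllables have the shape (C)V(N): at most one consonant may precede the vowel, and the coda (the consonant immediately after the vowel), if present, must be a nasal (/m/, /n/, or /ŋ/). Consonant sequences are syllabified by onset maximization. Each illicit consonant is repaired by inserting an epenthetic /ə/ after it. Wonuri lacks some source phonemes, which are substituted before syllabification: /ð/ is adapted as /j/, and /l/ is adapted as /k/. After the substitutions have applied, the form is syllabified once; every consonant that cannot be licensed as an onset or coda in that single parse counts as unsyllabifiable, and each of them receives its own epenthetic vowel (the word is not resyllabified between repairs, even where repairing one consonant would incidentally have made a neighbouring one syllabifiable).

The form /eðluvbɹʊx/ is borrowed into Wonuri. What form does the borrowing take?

ejəkuvəbəɹʊxə

Substitution: /ð/ → /j/, /l/ → /k/, giving /ejkuvbɹʊx/.
The consonants /j/, /v/, /b/, /x/ cannot be parsed into a legal (C)V(N) syllable (only a nasal (/m/, /n/, or /ŋ/) is licensed in coda position; onsets are limited to one consonant).
Epenthesis after each stranded consonant: /j/ → /jə/, /v/ → /və/, /b/ → /bə/, /x/ → /xə/.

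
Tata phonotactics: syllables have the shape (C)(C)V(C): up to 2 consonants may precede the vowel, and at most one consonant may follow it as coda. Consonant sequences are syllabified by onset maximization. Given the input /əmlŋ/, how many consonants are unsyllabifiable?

2

Under (C)(C)V(C), the unsyllabifiable consonants are /l/, /ŋ/ (at most one coda consonant is licensed; onsets may contain at most 2 consonants).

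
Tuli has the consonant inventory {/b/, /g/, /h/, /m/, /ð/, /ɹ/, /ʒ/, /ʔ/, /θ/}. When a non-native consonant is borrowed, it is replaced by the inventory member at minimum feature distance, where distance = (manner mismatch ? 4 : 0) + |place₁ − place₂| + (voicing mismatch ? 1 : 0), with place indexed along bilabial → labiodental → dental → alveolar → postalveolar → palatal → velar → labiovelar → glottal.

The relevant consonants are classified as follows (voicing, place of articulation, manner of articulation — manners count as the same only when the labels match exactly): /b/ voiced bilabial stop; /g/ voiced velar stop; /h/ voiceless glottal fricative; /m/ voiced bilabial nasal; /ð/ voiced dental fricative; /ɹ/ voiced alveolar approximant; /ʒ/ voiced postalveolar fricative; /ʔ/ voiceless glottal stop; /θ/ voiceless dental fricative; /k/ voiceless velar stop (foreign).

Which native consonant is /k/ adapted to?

g

/g/ is closest: same manner (stop), place distance 0 (velar→velar), voicing differs (+1); total 1. Next closest is /ʔ/ at distance 2.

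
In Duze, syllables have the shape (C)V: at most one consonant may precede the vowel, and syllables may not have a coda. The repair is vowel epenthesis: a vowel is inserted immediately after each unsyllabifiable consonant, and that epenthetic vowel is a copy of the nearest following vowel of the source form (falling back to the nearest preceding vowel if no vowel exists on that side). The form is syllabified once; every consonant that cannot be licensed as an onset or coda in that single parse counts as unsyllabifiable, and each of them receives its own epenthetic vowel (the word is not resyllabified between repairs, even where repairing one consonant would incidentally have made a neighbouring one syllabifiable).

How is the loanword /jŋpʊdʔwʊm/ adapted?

Syllabifying with onset maximization leaves /j/, /ŋ/, /d/, /ʔ/, /m/ stranded (no codas are permitted; onsets are limited to one consonant).
Inserting the epenthetic vowel yields /j/ → /jʊ/, /ŋ/ → /ŋʊ/, /d/ → /dʊ/, /ʔ/ → /ʔʊ/, /m/ → /mʊ/.

jʊŋʊpʊdʊʔʊwʊmʊ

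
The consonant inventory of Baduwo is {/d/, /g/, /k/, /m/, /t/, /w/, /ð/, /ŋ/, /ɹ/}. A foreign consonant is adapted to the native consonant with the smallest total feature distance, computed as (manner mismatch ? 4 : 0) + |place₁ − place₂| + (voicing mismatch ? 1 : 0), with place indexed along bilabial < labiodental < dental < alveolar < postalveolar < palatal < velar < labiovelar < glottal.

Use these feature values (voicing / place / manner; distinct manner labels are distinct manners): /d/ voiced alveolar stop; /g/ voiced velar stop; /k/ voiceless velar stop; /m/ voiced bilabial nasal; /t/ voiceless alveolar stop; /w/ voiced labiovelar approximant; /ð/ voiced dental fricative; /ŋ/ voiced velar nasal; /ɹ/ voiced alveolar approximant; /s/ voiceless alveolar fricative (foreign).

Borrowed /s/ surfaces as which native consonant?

/ð/ is closest: same manner (fricative), place distance 1 (alveolar→dental), voicing differs (+1); total 2. Next closest is /t/ at distance 4.

ð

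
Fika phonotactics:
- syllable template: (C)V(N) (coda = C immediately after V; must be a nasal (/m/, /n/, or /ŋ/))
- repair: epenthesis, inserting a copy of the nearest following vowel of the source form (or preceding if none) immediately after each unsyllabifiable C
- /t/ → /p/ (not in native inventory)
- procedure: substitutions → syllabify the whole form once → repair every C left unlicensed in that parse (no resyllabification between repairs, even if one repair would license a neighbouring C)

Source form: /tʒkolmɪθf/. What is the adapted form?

Substitution: /t/ → /p/, giving /pʒkolmɪθf/.
Syllabifying with onset maximization leaves /p/, /ʒ/, /l/, /θ/, /f/ stranded (only a nasal (/m/, /n/, or /ŋ/) is licensed in coda position; onsets are limited to one consonant).
Each unlicensed consonant becomes the onset of a new syllable: /p/ → /po/, /ʒ/ → /ʒo/, /l/ → /lɪ/, /θ/ → /θɪ/, /f/ → /fɪ/.

poʒokolɪmɪθɪfɪ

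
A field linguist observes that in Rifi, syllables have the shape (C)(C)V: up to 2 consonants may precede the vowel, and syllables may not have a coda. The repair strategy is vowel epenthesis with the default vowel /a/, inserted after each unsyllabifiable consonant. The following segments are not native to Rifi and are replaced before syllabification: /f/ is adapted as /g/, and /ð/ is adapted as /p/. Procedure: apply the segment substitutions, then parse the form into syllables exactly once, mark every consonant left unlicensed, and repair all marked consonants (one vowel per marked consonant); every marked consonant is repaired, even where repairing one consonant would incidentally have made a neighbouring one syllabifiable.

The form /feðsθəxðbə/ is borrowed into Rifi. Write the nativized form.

gepasθəxapbə

Substitution: /f/ → /g/, /ð/ → /p/, giving /gepsθəxpbə/.
Under (C)(C)V, the unsyllabifiable consonants are /p/, /x/ (no codas are permitted; onsets may contain at most 2 consonants).
Each unlicensed consonant becomes the onset of a new syllable: /p/ → /pa/, /x/ → /xa/.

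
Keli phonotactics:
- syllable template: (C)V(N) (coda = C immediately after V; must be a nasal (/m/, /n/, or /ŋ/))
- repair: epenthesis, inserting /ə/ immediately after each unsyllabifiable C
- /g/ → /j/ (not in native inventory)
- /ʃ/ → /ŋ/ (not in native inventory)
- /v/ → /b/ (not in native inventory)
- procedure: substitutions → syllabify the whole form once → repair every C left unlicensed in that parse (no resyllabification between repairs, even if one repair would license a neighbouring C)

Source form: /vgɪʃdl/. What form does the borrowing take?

Substitution: /v/ → /b/, /g/ → /j/, /ʃ/ → /ŋ/, giving /bjɪŋdl/.
The consonants /b/, /d/, /l/ cannot be parsed into a legal (C)V(N) syllable (only a nasal (/m/, /n/, or /ŋ/) is licensed in coda position; onsets are limited to one consonant).
Epenthesis after each stranded consonant: /b/ → /bə/, /d/ → /də/, /l/ → /lə/.

bəjɪŋdələ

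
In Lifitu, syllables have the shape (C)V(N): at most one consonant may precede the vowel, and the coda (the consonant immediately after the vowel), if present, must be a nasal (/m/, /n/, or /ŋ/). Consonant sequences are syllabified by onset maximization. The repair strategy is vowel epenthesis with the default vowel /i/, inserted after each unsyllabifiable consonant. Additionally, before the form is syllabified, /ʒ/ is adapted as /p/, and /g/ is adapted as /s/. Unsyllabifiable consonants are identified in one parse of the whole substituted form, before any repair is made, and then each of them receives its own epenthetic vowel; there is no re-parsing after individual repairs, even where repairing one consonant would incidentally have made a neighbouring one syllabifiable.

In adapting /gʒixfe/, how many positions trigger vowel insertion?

After substitution the input is /spixfe/.
The unsyllabifiable consonants are /s/, /x/; each receives one epenthetic vowel.

2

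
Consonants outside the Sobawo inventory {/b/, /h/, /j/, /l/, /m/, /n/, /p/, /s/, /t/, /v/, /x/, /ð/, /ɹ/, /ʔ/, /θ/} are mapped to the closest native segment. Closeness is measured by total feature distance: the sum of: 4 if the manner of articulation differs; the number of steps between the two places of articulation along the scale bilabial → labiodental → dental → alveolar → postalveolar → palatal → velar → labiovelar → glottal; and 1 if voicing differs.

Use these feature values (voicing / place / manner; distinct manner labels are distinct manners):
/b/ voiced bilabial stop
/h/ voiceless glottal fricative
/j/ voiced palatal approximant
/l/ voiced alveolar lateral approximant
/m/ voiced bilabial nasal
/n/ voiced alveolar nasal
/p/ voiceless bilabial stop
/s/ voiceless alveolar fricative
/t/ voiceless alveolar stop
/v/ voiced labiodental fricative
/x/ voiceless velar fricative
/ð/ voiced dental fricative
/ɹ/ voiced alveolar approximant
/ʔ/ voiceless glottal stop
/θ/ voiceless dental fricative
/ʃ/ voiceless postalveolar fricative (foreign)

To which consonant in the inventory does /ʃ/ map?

/s/ is closest: same manner (fricative), place distance 1 (postalveolar→alveolar), same voicing; total 1. Next closest is /x/ at distance 2.

s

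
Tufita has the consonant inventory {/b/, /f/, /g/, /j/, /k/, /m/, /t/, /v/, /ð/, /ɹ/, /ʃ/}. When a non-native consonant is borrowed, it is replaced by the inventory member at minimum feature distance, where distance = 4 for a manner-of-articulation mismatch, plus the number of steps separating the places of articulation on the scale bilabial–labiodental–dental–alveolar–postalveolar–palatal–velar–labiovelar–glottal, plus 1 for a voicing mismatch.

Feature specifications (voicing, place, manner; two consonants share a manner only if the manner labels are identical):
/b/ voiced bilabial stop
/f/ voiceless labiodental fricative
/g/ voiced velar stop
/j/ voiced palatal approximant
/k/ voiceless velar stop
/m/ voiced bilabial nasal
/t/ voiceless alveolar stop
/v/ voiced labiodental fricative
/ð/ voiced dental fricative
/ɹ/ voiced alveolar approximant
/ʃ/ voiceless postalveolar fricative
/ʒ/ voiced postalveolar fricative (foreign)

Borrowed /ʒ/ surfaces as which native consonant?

/ʃ/ is closest: same manner (fricative), place distance 0 (postalveolar→postalveolar), voicing differs (+1); total 1. Next closest is /ð/ at distance 2.

ʃ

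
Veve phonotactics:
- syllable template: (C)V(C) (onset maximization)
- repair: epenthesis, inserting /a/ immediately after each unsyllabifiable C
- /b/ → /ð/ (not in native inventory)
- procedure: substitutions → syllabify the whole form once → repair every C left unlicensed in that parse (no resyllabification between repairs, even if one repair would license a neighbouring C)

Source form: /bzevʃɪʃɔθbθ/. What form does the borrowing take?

Substitution: /b/ → /ð/, giving /ðzevʃɪʃɔθðθ/.
Under (C)V(C), the unsyllabifiable consonants are /ð/, /ð/, /θ/ (at most one coda consonant is licensed; onsets are limited to one consonant).
Epenthesis after each stranded consonant: /ð/ → /ða/, /ð/ → /ða/, /θ/ → /θa/.

ðazevʃɪʃɔθðaθa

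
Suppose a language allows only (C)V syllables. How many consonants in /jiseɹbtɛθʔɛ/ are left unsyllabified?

The consonants /ɹ/, /b/, /θ/ cannot be parsed into a legal (C)V syllable (no codas are permitted; onsets are limited to one consonant).

3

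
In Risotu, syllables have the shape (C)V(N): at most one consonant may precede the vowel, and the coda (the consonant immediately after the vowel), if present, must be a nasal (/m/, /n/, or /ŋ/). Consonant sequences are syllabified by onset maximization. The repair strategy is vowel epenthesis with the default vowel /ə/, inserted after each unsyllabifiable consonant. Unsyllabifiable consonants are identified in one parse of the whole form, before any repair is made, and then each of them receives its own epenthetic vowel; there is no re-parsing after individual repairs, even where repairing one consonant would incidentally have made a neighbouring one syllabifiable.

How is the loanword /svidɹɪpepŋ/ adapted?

Syllabifying with onset maximization leaves /s/, /d/, /p/, /ŋ/ stranded (only a nasal (/m/, /n/, or /ŋ/) is licensed in coda position; onsets are limited to one consonant).
Epenthesis after each stranded consonant: /s/ → /sə/, /d/ → /də/, /p/ → /pə/, /ŋ/ → /ŋə/.

səvidəɹɪpepəŋə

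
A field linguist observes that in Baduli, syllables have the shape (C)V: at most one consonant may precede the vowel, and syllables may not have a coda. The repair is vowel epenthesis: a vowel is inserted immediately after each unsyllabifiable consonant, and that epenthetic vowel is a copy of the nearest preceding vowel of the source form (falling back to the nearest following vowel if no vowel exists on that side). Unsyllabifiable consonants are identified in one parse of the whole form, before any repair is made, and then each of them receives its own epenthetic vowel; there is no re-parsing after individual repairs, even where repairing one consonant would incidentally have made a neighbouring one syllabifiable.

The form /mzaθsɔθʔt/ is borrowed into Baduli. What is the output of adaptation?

mazaθasɔθɔʔɔtɔ

The consonants /m/, /θ/, /θ/, /ʔ/, /t/ cannot be parsed into a legal (C)V syllable (no codas are permitted; onsets are limited to one consonant).
Each unlicensed consonant becomes the onset of a new syllable: /m/ → /ma/, /θ/ → /θa/, /θ/ → /θɔ/, /ʔ/ → /ʔɔ/, /t/ → /tɔ/.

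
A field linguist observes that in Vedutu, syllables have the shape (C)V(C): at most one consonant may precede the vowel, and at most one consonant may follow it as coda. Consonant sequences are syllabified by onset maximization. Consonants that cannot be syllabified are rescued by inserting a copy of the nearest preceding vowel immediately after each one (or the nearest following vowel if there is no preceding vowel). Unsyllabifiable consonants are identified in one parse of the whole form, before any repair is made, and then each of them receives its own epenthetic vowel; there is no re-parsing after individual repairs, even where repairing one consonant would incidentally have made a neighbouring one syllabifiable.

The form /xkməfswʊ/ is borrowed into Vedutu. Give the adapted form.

xəkəməfsəwʊ

The consonants /x/, /k/, /s/ cannot be parsed into a legal (C)V(C) syllable (at most one coda consonant is licensed; onsets are limited to one consonant).
Each unlicensed consonant becomes the onset of a new syllable: /x/ → /xə/, /k/ → /kə/, /s/ → /sə/.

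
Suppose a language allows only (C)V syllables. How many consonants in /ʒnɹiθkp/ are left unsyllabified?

5

Under (C)V, the unsyllabifiable consonants are /ʒ/, /n/, /θ/, /k/, /p/ (no codas are permitted; onsets are limited to one consonant).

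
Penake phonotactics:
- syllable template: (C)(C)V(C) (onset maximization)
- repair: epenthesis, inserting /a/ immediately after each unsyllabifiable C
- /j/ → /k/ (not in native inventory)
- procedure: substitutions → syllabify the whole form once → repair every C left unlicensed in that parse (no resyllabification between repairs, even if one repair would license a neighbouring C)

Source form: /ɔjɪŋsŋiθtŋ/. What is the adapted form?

Substitution: /j/ → /k/, giving /ɔkɪŋsŋiθtŋ/.
The consonants /t/, /ŋ/ cannot be parsed into a legal (C)(C)V(C) syllable (at most one coda consonant is licensed; onsets may contain at most 2 consonants).
Epenthesis after each stranded consonant: /t/ → /ta/, /ŋ/ → /ŋa/.

ɔkɪŋsŋiθtaŋa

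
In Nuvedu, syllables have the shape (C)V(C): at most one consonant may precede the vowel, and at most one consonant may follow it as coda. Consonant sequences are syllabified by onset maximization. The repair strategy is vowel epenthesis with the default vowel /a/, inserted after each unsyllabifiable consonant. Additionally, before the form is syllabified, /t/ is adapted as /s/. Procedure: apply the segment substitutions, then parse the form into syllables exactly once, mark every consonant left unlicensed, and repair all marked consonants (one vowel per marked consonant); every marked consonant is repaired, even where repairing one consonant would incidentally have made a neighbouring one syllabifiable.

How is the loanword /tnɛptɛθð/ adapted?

Substitution: /t/ → /s/, giving /snɛpsɛθð/.
Syllabifying with onset maximization leaves /s/, /ð/ stranded (at most one coda consonant is licensed; onsets are limited to one consonant).
Epenthesis after each stranded consonant: /s/ → /sa/, /ð/ → /ða/.

sanɛpsɛθða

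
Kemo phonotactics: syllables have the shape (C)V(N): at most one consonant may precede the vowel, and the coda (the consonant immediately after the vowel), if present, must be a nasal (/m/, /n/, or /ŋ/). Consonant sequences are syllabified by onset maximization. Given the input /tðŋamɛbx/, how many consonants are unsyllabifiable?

4

The consonants /t/, /ð/, /b/, /x/ cannot be parsed into a legal (C)V(N) syllable (only a nasal (/m/, /n/, or /ŋ/) is licensed in coda position; onsets are limited to one consonant).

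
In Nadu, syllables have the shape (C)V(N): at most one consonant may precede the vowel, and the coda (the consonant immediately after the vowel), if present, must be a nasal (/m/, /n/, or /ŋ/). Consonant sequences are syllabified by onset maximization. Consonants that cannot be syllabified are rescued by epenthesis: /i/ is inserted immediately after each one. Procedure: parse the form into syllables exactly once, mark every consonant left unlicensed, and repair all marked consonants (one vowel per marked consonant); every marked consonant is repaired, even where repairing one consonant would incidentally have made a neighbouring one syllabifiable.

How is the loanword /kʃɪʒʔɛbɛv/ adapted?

Syllabifying with onset maximization leaves /k/, /ʒ/, /v/ stranded (only a nasal (/m/, /n/, or /ŋ/) is licensed in coda position; onsets are limited to one consonant).
Epenthesis after each stranded consonant: /k/ → /ki/, /ʒ/ → /ʒi/, /v/ → /vi/.

kiʃɪʒiʔɛbɛvi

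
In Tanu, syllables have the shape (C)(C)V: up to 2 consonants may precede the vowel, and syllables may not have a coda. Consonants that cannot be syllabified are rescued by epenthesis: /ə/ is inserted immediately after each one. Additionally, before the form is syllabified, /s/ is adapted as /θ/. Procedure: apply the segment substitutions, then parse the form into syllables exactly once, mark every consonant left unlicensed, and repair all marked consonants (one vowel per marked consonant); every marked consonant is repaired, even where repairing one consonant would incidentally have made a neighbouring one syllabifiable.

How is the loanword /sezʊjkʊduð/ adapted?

Substitution: /s/ → /θ/, giving /θezʊjkʊduð/.
The consonants /ð/ cannot be parsed into a legal (C)(C)V syllable (no codas are permitted; onsets may contain at most 2 consonants).
Epenthesis after each stranded consonant: /ð/ → /ðə/.

θezʊjkʊduðə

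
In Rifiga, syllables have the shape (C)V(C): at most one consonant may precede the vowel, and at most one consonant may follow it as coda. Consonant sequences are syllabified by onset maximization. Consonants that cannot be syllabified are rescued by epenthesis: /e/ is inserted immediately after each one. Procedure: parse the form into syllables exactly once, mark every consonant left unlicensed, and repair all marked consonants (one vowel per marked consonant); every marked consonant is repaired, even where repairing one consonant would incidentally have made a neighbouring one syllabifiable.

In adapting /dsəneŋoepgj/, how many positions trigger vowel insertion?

3

The unsyllabifiable consonants are /d/, /g/, /j/; each receives one epenthetic vowel.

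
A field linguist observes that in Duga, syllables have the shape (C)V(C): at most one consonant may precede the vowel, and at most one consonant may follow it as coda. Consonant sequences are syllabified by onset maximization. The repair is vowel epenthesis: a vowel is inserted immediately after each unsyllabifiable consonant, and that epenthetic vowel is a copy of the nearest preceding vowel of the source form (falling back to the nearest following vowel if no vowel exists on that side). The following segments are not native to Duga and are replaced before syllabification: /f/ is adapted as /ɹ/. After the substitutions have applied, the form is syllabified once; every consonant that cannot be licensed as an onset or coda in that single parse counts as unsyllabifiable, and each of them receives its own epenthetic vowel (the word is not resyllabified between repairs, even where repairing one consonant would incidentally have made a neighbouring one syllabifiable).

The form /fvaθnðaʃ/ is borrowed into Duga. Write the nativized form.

Substitution: /f/ → /ɹ/, giving /ɹvaθnðaʃ/.
Under (C)V(C), the unsyllabifiable consonants are /ɹ/, /n/ (at most one coda consonant is licensed; onsets are limited to one consonant).
Each unlicensed consonant becomes the onset of a new syllable: /ɹ/ → /ɹa/, /n/ → /na/.

ɹavaθnaðaʃ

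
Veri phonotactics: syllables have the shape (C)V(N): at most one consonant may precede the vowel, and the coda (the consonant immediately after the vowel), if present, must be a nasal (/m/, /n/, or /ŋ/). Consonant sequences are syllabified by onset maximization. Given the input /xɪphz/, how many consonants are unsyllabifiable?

Syllabifying with onset maximization leaves /p/, /h/, /z/ stranded (only a nasal (/m/, /n/, or /ŋ/) is licensed in coda position; onsets are limited to one consonant).

3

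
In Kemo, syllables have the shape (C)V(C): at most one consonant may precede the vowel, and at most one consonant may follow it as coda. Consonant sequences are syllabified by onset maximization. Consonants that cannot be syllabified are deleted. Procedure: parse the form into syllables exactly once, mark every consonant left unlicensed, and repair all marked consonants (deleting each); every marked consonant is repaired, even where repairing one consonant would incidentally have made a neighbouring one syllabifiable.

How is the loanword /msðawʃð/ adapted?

Syllabifying with onset maximization leaves /m/, /s/, /ʃ/, /ð/ stranded (at most one coda consonant is licensed; onsets are limited to one consonant).
Deletion applies to /m/, /s/, /ʃ/, /ð/.

ðaw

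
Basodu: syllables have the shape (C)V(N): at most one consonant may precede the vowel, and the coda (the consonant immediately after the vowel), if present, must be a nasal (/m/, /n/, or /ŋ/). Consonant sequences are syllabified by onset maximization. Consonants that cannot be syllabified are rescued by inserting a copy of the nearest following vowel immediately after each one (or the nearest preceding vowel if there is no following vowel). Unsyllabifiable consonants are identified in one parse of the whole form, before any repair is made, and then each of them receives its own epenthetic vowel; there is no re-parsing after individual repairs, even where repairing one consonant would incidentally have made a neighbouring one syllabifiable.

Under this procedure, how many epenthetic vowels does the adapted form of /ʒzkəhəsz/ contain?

The unsyllabifiable consonants are /ʒ/, /z/, /s/, /z/; each receives one epenthetic vowel.

4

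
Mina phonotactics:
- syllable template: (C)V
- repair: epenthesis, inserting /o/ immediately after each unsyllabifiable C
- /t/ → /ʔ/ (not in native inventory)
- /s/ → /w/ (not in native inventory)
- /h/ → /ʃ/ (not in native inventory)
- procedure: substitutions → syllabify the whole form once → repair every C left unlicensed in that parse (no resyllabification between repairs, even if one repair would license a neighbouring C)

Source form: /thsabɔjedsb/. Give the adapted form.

Substitution: /t/ → /ʔ/, /h/ → /ʃ/, /s/ → /w/, giving /ʔʃwabɔjedwb/.
The consonants /ʔ/, /ʃ/, /d/, /w/, /b/ cannot be parsed into a legal (C)V syllable (no codas are permitted; onsets are limited to one consonant).
Each unlicensed consonant becomes the onset of a new syllable: /ʔ/ → /ʔo/, /ʃ/ → /ʃo/, /d/ → /do/, /w/ → /wo/, /b/ → /bo/.

ʔoʃowabɔjedowobo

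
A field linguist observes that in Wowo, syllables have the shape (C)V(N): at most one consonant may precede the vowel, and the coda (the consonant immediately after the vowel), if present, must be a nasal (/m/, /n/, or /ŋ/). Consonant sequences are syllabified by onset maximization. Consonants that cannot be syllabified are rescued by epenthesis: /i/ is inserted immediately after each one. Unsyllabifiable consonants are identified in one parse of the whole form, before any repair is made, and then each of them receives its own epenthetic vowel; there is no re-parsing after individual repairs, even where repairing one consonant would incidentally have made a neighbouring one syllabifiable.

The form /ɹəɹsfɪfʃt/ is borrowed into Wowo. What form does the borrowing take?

Syllabifying with onset maximization leaves /ɹ/, /s/, /f/, /ʃ/, /t/ stranded (only a nasal (/m/, /n/, or /ŋ/) is licensed in coda position; onsets are limited to one consonant).
Each unlicensed consonant becomes the onset of a new syllable: /ɹ/ → /ɹi/, /s/ → /si/, /f/ → /fi/, /ʃ/ → /ʃi/, /t/ → /ti/.

ɹəɹisifɪfiʃiti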